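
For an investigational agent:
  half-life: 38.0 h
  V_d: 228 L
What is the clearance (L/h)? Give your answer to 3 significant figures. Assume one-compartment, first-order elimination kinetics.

4.16 L/h

k = ln2 / t½ = 0.693147 / 38.0 = 0.01824 h⁻¹
CL = k × Vd = 0.01824 × 228 = 4.159 L/h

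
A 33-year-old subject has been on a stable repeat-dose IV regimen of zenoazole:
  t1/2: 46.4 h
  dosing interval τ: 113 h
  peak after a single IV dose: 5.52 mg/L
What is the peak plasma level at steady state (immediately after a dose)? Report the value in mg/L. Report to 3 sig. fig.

6.77 mg/L

k = ln2 / t½ = 0.693147 / 46.4 = 0.01494 h⁻¹
e^(−kτ) = e^(−0.01494 × 113) = 0.1848
Accumulation ratio R = 1 / (1 − e^(−kτ)) = 1 / (1 − 0.1848) = 1.227
Steady-state peak = C₀ × R = 5.52 × 1.227 = 6.773 mg/L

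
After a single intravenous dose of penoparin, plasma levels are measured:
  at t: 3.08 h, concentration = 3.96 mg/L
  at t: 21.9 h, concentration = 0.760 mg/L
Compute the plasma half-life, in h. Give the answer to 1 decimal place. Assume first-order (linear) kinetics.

k = ln(C₁/C₂) / (t₂ − t₁) = ln(3.96/0.760) / (21.9 − 3.08)
  = 1.651 / 18.82 = 0.08773 h⁻¹
t½ = ln2 / k = 0.693147 / 0.08773 = 7.901 h

7.9 h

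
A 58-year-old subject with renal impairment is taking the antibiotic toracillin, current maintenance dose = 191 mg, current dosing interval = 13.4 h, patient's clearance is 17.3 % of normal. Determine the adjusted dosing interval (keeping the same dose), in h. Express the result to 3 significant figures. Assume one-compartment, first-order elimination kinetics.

To keep the same average steady-state level, dosing rate must scale with clearance.
CL ratio = 17.3 / 100 = 0.1730
New interval (same dose) = 13.4 / 0.1730 = 77.46 h

77.5 h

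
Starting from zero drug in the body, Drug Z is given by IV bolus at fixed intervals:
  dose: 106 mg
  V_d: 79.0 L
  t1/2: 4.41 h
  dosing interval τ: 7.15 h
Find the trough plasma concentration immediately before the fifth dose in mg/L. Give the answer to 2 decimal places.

0.64 mg/L

C₀ per dose = Dose / Vd = 106 / 79.0 = 1.342 mg/L
k = ln2 / t½ = 0.693147 / 4.41 = 0.1572 h⁻¹
Fraction remaining after one interval: r = e^(−kτ) = e^(−0.1572 × 7.15) = 0.3250
Before dose 5, 4 doses have been given (aged 1τ, 2τ, 3τ, 4τ).
C_trough = C₀ × (r + r² + … + r^4) = C₀ × r(1−r^4)/(1−r)
        = 1.342 × 0.3250 × (1 − 0.01116) / (1 − 0.3250) = 0.6389 mg/L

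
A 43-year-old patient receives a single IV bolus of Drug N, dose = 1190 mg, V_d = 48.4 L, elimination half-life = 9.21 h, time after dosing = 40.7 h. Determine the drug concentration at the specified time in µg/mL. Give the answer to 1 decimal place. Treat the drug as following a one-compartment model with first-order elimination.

1.1 µg/mL

C₀ = Dose / Vd = 1190 / 48.4 = 24.59 mg/L
k = ln2 / t½ = 0.693147 / 9.21 = 0.07526 h⁻¹
C = C₀ · e^(−k·t) = 24.59 × e^(−0.07526 × 40.7)
  = 24.59 × 0.04674 = 1.149 mg/L
(1.149 mg/L = 1.149 µg/mL)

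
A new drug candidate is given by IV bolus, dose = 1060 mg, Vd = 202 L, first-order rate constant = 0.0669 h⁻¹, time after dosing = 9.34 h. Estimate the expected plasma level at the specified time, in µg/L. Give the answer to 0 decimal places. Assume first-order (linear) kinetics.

2809 µg/L

C₀ = Dose / Vd = 1060 / 202 = 5.248 mg/L
C = C₀ · e^(−k·t) = 5.248 × e^(−0.06690 × 9.34)
  = 5.248 × 0.5353 = 2.809 mg/L
Convert: 2.809 mg/L × 1000 = 2809 µg/L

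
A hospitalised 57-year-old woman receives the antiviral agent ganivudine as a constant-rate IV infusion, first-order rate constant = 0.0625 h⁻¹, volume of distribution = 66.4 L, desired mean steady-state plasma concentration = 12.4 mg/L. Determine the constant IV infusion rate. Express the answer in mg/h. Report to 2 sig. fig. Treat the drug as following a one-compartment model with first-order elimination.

CL = k × Vd = 0.06250 × 66.4 = 4.150 L/h
At steady state, infusion rate R₀ = Css × CL = 12.4 × 4.150 = 51.46 mg/h

51 mg/h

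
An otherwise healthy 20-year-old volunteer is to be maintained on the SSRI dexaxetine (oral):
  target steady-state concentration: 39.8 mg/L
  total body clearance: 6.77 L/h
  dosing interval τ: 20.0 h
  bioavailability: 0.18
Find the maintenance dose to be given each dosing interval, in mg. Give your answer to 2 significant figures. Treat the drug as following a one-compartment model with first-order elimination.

30000 mg

At steady state, F × (Dose/τ) = Css × CL.
Dose = Css × CL × τ / F = 39.8 × 6.770 × 20.0 / 0.18 = 29940 mg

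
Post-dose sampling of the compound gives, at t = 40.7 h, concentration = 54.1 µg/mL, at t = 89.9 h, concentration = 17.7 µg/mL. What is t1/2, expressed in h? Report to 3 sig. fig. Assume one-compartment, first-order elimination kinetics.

30.5 h

k = ln(C₁/C₂) / (t₂ − t₁) = ln(54.1/17.7) / (89.9 − 40.7)
  = 1.117 / 49.20 = 0.02270 h⁻¹
t½ = ln2 / k = 0.693147 / 0.02270 = 30.54 h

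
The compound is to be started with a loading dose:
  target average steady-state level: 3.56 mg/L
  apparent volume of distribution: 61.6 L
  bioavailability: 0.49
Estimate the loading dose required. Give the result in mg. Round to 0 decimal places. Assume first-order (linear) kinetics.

448 mg

LD = Css × Vd / F = 3.56 × 61.6 / 0.49 = 447.5 mg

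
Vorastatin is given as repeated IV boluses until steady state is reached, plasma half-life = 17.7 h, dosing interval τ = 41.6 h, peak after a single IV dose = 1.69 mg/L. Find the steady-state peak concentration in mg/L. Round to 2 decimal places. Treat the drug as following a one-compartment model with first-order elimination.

k = ln2 / t½ = 0.693147 / 17.7 = 0.03916 h⁻¹
e^(−kτ) = e^(−0.03916 × 41.6) = 0.1961
Accumulation ratio R = 1 / (1 − e^(−kτ)) = 1 / (1 − 0.1961) = 1.244
Steady-state peak = C₀ × R = 1.69 × 1.244 = 2.102 mg/L

2.10 mg/L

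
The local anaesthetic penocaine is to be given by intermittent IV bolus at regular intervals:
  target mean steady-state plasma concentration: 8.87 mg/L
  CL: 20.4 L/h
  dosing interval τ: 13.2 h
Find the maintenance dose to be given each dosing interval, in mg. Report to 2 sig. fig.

2400 mg

At steady state, Dose/τ = Css × CL.
Dose = Css × CL × τ = 8.87 × 20.40 × 13.2 = 2389 mg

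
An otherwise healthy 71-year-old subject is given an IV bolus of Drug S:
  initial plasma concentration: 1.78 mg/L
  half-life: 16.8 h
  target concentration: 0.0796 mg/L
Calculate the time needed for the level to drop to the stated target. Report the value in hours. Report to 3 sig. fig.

75.3 h

k = ln2 / t½ = 0.693147 / 16.8 = 0.04126 h⁻¹
t = ln(C₀ / C) / k = ln(1.780 / 0.0796) / 0.04126
  = ln(22.36) / 0.04126 = 3.107 / 0.04126 = 75.30 h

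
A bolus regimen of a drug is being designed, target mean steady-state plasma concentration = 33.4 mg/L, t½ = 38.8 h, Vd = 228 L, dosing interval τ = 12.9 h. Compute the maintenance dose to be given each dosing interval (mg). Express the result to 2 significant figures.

k = ln2 / t½ = 0.693147 / 38.8 = 0.01786 h⁻¹
CL = k × Vd = 0.01786 × 228 = 4.072 L/h
At steady state, Dose/τ = Css × CL.
Dose = Css × CL × τ = 33.4 × 4.072 × 12.9 = 1754 mg

1800 mg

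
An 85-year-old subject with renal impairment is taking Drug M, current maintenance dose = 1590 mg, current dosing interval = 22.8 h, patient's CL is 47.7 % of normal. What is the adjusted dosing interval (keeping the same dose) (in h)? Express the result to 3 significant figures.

To keep the same average steady-state level, dosing rate must scale with clearance.
CL ratio = 47.7 / 100 = 0.4770
New interval (same dose) = 22.8 / 0.4770 = 47.80 h

47.8 h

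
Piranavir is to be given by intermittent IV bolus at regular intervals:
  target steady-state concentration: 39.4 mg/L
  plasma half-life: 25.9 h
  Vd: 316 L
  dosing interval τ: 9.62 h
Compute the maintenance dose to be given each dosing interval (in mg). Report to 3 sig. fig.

k = ln2 / t½ = 0.693147 / 25.9 = 0.02676 h⁻¹
CL = k × Vd = 0.02676 × 316 = 8.456 L/h
At steady state, Dose/τ = Css × CL.
Dose = Css × CL × τ = 39.4 × 8.456 × 9.62 = 3205 mg

3210 mg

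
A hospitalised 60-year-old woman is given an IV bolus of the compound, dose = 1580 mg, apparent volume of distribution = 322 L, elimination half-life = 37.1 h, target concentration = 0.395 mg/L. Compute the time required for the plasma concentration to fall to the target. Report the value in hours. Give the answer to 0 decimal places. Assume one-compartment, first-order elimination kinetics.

C₀ = Dose / Vd = 1580 / 322 = 4.907 mg/L
k = ln2 / t½ = 0.693147 / 37.1 = 0.01868 h⁻¹
t = ln(C₀ / C) / k = ln(4.907 / 0.395) / 0.01868
  = ln(12.42) / 0.01868 = 2.519 / 0.01868 = 134.9 h

135 h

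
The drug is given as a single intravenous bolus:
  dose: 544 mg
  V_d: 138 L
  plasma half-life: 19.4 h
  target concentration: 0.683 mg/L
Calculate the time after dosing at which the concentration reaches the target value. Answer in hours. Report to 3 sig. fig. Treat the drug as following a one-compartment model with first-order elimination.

C₀ = Dose / Vd = 544.0 / 138 = 3.942 mg/L
k = ln2 / t½ = 0.693147 / 19.4 = 0.03573 h⁻¹
t = ln(C₀ / C) / k = ln(3.942 / 0.683) / 0.03573
  = ln(5.772) / 0.03573 = 1.753 / 0.03573 = 49.06 h

49.1 h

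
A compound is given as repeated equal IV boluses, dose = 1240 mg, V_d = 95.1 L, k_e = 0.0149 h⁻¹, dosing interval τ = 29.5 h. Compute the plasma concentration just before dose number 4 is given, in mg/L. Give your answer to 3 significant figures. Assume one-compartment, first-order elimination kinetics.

C₀ per dose = Dose / Vd = 1240 / 95.1 = 13.04 mg/L
Fraction remaining after one interval: r = e^(−kτ) = e^(−0.01490 × 29.5) = 0.6443
Before dose 4, 3 doses have been given (aged 1τ, 2τ, 3τ).
C_trough = C₀ × (r + r² + … + r^3) = C₀ × r(1−r^3)/(1−r)
        = 13.04 × 0.6443 × (1 − 0.2675) / (1 − 0.6443) = 17.30 mg/L

17.3 mg/L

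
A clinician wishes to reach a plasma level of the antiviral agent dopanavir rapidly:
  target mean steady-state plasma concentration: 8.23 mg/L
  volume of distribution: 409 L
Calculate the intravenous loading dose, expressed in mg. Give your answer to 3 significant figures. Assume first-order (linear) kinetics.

3370 mg

LD = Css × Vd = 8.23 × 409 = 3366 mg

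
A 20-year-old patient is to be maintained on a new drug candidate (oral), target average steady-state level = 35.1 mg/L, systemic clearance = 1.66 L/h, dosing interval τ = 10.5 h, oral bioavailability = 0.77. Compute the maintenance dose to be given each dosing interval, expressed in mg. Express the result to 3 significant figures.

At steady state, F × (Dose/τ) = Css × CL.
Dose = Css × CL × τ / F = 35.1 × 1.660 × 10.5 / 0.77 = 794.5 mg

795 mg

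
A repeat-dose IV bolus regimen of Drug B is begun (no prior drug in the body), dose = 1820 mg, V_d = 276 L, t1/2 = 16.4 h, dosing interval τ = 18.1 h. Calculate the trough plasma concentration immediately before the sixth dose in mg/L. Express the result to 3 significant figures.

C₀ per dose = Dose / Vd = 1820 / 276 = 6.594 mg/L
k = ln2 / t½ = 0.693147 / 16.4 = 0.04227 h⁻¹
Fraction remaining after one interval: r = e^(−kτ) = e^(−0.04227 × 18.1) = 0.4653
Before dose 6, 5 doses have been given (aged 1τ, 2τ, 3τ, 4τ, 5τ).
C_trough = C₀ × (r + r² + … + r^5) = C₀ × r(1−r^5)/(1−r)
        = 6.594 × 0.4653 × (1 − 0.02181) / (1 − 0.4653) = 5.613 mg/L

5.61 mg/L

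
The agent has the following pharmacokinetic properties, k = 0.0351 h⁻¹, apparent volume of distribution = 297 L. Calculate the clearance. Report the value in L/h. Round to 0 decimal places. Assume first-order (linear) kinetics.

10 L/h

CL = k × Vd = 0.0351 × 297 = 10.42 L/h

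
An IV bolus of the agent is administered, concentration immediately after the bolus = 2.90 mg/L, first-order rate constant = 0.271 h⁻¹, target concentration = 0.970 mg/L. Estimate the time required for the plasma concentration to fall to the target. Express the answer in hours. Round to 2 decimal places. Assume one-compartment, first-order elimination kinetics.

t = ln(C₀ / C) / k = ln(2.900 / 0.970) / 0.2710
  = ln(2.990) / 0.2710 = 1.095 / 0.2710 = 4.041 h

4.04 h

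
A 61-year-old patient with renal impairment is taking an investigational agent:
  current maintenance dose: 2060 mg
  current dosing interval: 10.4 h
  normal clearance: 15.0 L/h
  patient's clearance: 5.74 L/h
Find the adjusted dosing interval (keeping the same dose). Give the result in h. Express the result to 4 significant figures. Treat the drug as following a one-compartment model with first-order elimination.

27.18 h

To keep the same average steady-state level, dosing rate must scale with clearance.
CL ratio = 5.74 / 15.0 = 0.3827
New interval (same dose) = 10.4 / 0.3827 = 27.18 h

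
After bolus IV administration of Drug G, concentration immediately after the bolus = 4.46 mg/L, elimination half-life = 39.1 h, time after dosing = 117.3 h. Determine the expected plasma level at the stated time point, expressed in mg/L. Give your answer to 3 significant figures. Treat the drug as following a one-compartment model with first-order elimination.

0.558 mg/L

k = ln2 / t½ = 0.693147 / 39.1 = 0.01773 h⁻¹
t / t½ = 117.3 / 39.1 = 3 half-lives
C = C₀ × (1/2)^3 = 4.460 × 0.1250 = 0.5575 mg/L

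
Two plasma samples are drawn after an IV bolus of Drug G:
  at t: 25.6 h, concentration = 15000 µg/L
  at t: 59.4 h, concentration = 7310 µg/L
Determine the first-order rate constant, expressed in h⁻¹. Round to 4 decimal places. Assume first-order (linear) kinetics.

0.0213 h⁻¹

k = ln(C₁/C₂) / (t₂ − t₁) = ln(15000/7310) / (59.4 − 25.6)
  = 0.7188 / 33.80 = 0.02127 h⁻¹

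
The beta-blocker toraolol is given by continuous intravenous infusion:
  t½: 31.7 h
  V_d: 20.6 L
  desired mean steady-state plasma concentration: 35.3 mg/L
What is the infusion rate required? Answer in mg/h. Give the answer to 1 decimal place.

15.9 mg/h

k = ln2 / t½ = 0.693147 / 31.7 = 0.02187 h⁻¹
CL = k × Vd = 0.02187 × 20.6 = 0.4505 L/h
At steady state, infusion rate R₀ = Css × CL = 35.3 × 0.4505 = 15.90 mg/h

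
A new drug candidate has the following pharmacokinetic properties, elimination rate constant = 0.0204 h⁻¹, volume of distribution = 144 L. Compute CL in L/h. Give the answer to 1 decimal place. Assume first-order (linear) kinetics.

CL = k × Vd = 0.0204 × 144 = 2.938 L/h

2.9 L/h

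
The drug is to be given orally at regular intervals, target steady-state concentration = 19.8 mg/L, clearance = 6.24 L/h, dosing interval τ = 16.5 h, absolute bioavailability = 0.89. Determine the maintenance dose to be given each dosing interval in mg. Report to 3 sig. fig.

At steady state, F × (Dose/τ) = Css × CL.
Dose = Css × CL × τ / F = 19.8 × 6.240 × 16.5 / 0.89 = 2291 mg

2290 mg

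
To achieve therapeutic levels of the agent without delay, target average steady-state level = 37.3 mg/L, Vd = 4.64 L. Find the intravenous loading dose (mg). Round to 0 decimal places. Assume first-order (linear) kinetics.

LD = Css × Vd = 37.3 × 4.64 = 173.1 mg

173 mg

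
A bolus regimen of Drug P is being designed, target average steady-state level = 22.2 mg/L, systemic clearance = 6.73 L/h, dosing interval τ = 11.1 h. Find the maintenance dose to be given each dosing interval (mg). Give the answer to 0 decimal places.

At steady state, Dose/τ = Css × CL.
Dose = Css × CL × τ = 22.2 × 6.730 × 11.1 = 1658 mg

1658 mg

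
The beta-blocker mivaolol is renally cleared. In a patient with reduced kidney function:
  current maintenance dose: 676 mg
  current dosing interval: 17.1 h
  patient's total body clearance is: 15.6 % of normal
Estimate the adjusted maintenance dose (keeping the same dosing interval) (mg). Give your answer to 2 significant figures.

110 mg

To keep the same average steady-state level, dosing rate must scale with clearance.
CL ratio = 15.6 / 100 = 0.1560
New dose (same interval) = 676 × 0.1560 = 105.5 mg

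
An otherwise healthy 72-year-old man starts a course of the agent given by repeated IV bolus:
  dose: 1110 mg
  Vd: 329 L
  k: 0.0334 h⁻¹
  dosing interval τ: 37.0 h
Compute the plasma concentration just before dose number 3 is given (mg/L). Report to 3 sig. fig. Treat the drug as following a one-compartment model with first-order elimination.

C₀ per dose = Dose / Vd = 1110 / 329 = 3.374 mg/L
Fraction remaining after one interval: r = e^(−kτ) = e^(−0.03340 × 37.0) = 0.2906
Before dose 3, 2 doses have been given (aged 1τ, 2τ).
C_trough = C₀ × (r + r²) = 3.374 × (0.2906 + 0.08445) = 1.265 mg/L

1.27 mg/L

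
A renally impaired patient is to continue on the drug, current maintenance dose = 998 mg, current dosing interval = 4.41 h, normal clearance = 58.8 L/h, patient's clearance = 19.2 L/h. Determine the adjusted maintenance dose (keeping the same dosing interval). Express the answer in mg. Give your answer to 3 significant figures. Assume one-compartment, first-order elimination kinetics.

To keep the same average steady-state level, dosing rate must scale with clearance.
CL ratio = 19.2 / 58.8 = 0.3265
New dose (same interval) = 998 × 0.3265 = 325.8 mg

326 mg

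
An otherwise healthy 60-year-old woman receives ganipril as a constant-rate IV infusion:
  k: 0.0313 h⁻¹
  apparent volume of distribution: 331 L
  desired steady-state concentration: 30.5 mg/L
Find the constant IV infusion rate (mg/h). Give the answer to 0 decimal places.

CL = k × Vd = 0.03130 × 331 = 10.36 L/h
At steady state, infusion rate R₀ = Css × CL = 30.5 × 10.36 = 316.0 mg/h

316 mg/h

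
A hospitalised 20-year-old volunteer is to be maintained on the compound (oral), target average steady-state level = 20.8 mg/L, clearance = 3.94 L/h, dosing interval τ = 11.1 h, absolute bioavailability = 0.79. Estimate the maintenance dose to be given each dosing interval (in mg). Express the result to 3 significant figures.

At steady state, F × (Dose/τ) = Css × CL.
Dose = Css × CL × τ / F = 20.8 × 3.940 × 11.1 / 0.79 = 1151 mg

1150 mg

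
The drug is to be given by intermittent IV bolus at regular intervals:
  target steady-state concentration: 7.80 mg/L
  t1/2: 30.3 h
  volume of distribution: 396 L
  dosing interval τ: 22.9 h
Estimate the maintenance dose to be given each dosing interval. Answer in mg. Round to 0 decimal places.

1618 mg

k = ln2 / t½ = 0.693147 / 30.3 = 0.02288 h⁻¹
CL = k × Vd = 0.02288 × 396 = 9.060 L/h
At steady state, Dose/τ = Css × CL.
Dose = Css × CL × τ = 7.80 × 9.060 × 22.9 = 1618 mg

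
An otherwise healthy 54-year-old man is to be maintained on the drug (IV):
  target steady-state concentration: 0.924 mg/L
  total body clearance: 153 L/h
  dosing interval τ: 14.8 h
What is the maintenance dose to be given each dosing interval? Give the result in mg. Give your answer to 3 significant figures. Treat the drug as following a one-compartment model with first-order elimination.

At steady state, Dose/τ = Css × CL.
Dose = Css × CL × τ = 0.924 × 153.0 × 14.8 = 2092 mg

2090 mg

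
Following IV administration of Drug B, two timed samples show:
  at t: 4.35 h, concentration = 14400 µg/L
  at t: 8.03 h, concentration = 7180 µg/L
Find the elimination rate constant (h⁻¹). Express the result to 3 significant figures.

0.189 h⁻¹

k = ln(C₁/C₂) / (t₂ − t₁) = ln(14400/7180) / (8.03 − 4.35)
  = 0.6959 / 3.680 = 0.1891 h⁻¹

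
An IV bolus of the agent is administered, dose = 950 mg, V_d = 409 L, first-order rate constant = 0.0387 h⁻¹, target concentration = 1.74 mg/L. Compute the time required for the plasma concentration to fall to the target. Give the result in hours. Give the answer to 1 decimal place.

C₀ = Dose / Vd = 950.0 / 409 = 2.323 mg/L
t = ln(C₀ / C) / k = ln(2.323 / 1.74) / 0.03870
  = ln(1.335) / 0.03870 = 0.2889 / 0.03870 = 7.465 h

7.5 h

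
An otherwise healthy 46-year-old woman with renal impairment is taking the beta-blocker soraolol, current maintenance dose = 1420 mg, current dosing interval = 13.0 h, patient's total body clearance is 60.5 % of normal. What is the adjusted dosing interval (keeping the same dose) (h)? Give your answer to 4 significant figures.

To keep the same average steady-state level, dosing rate must scale with clearance.
CL ratio = 60.5 / 100 = 0.6050
New interval (same dose) = 13.0 / 0.6050 = 21.49 h

21.49 h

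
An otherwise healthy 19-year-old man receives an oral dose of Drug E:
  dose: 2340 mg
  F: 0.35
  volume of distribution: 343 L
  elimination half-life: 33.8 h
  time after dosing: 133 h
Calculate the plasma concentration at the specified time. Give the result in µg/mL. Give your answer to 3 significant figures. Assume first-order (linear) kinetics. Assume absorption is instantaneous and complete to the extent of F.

0.156 µg/mL

Amount reaching circulation = F × Dose = 0.35 × 2340 = 819.0 mg
C₀ = F·Dose / Vd = 819.0 / 343 = 2.388 mg/L
k = ln2 / t½ = 0.693147 / 33.8 = 0.02051 h⁻¹
C = C₀ · e^(−k·t) = 2.388 × e^(−0.02051 × 133)
  = 2.388 × 0.06536 = 0.1561 mg/L
(0.1561 mg/L = 0.1561 µg/mL)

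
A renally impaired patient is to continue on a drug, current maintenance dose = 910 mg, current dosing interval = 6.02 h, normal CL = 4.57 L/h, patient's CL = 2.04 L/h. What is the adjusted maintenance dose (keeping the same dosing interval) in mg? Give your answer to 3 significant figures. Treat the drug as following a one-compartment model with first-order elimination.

406 mg

To keep the same average steady-state level, dosing rate must scale with clearance.
CL ratio = 2.04 / 4.57 = 0.4464
New dose (same interval) = 910 × 0.4464 = 406.2 mg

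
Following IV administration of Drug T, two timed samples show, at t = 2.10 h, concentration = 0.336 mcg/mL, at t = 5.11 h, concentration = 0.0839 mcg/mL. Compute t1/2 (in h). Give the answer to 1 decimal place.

k = ln(C₁/C₂) / (t₂ − t₁) = ln(0.336/0.0839) / (5.11 − 2.10)
  = 1.387 / 3.010 = 0.4608 h⁻¹
t½ = ln2 / k = 0.693147 / 0.4608 = 1.504 h

1.5 h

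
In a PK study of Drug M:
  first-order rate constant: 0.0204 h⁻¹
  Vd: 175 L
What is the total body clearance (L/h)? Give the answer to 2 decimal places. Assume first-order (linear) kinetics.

3.57 L/h

CL = k × Vd = 0.0204 × 175 = 3.570 L/h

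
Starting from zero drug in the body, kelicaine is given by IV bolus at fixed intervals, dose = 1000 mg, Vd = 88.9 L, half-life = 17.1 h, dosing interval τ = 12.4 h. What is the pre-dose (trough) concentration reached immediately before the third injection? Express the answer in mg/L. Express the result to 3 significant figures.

C₀ per dose = Dose / Vd = 1000 / 88.9 = 11.25 mg/L
k = ln2 / t½ = 0.693147 / 17.1 = 0.04053 h⁻¹
Fraction remaining after one interval: r = e^(−kτ) = e^(−0.04053 × 12.4) = 0.6050
Before dose 3, 2 doses have been given (aged 1τ, 2τ).
C_trough = C₀ × (r + r²) = 11.25 × (0.6050 + 0.3660) = 10.92 mg/L

10.9 mg/L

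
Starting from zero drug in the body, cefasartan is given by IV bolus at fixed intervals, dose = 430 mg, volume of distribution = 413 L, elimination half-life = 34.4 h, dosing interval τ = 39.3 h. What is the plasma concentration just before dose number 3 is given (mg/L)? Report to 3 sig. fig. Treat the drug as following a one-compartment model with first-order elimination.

0.685 mg/L

C₀ per dose = Dose / Vd = 430 / 413 = 1.041 mg/L
k = ln2 / t½ = 0.693147 / 34.4 = 0.02015 h⁻¹
Fraction remaining after one interval: r = e^(−kτ) = e^(−0.02015 × 39.3) = 0.4530
Before dose 3, 2 doses have been given (aged 1τ, 2τ).
C_trough = C₀ × (r + r²) = 1.041 × (0.4530 + 0.2052) = 0.6852 mg/L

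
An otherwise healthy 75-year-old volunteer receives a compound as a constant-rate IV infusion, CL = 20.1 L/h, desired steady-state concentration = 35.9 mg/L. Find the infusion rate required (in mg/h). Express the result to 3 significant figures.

At steady state, infusion rate R₀ = Css × CL = 35.9 × 20.10 = 721.6 mg/h

722 mg/h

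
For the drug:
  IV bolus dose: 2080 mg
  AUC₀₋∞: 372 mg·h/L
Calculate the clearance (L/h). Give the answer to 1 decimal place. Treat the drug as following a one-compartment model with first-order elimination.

CL = Dose / AUC = 2080 / 372 = 5.591 L/h

5.6 L/h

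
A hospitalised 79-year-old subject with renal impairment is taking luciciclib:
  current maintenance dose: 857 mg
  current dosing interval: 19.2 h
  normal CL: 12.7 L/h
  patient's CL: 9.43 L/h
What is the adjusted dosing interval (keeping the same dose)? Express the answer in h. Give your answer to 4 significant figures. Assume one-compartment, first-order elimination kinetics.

25.86 h

To keep the same average steady-state level, dosing rate must scale with clearance.
CL ratio = 9.43 / 12.7 = 0.7425
New interval (same dose) = 19.2 / 0.7425 = 25.86 h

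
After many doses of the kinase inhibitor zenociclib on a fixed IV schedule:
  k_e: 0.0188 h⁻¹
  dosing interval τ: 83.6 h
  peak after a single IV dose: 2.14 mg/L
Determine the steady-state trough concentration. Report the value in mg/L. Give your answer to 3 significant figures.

e^(−kτ) = e^(−0.01880 × 83.6) = 0.2077
Accumulation ratio R = 1 / (1 − e^(−kτ)) = 1 / (1 − 0.2077) = 1.262
Steady-state trough = C₀ × R × e^(−kτ) = 2.14 × 1.262 × 0.2077 = 0.5609 mg/L

0.561 mg/L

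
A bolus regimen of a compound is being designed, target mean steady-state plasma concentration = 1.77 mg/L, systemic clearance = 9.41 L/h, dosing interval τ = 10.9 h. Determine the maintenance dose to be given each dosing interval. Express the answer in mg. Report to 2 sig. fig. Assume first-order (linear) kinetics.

180 mg

At steady state, Dose/τ = Css × CL.
Dose = Css × CL × τ = 1.77 × 9.410 × 10.9 = 181.5 mg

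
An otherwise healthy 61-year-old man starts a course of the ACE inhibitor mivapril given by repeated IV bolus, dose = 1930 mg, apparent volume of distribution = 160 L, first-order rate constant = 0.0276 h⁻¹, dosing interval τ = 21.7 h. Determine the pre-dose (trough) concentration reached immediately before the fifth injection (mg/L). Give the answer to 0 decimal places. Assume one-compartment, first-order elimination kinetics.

C₀ per dose = Dose / Vd = 1930 / 160 = 12.06 mg/L
Fraction remaining after one interval: r = e^(−kτ) = e^(−0.02760 × 21.7) = 0.5494
Before dose 5, 4 doses have been given (aged 1τ, 2τ, 3τ, 4τ).
C_trough = C₀ × (r + r² + … + r^4) = C₀ × r(1−r^4)/(1−r)
        = 12.06 × 0.5494 × (1 − 0.09111) / (1 − 0.5494) = 13.36 mg/L

13 mg/L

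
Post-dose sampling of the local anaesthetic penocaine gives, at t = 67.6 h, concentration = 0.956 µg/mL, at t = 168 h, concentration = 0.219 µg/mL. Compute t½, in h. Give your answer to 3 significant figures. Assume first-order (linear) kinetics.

k = ln(C₁/C₂) / (t₂ − t₁) = ln(0.956/0.219) / (168 − 67.6)
  = 1.474 / 100.4 = 0.01468 h⁻¹
t½ = ln2 / k = 0.693147 / 0.01468 = 47.22 h

47.2 h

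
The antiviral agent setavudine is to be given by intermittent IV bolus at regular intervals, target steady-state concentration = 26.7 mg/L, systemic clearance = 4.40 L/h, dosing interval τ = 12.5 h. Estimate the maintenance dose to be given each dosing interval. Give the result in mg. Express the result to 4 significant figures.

At steady state, Dose/τ = Css × CL.
Dose = Css × CL × τ = 26.7 × 4.400 × 12.5 = 1469 mg

1469 mg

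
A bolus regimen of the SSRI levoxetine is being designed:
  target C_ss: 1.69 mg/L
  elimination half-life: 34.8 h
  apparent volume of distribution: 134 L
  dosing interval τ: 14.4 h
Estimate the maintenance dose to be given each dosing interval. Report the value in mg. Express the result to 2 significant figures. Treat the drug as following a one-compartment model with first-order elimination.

65 mg

k = ln2 / t½ = 0.693147 / 34.8 = 0.01992 h⁻¹
CL = k × Vd = 0.01992 × 134 = 2.669 L/h
At steady state, Dose/τ = Css × CL.
Dose = Css × CL × τ = 1.69 × 2.669 × 14.4 = 64.95 mg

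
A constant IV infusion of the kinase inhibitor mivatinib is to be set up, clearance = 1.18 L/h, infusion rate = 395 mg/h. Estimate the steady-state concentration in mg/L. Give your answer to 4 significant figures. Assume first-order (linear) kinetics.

334.7 mg/L

At steady state Css = R₀ / CL = 395 / 1.180 = 334.7 mg/L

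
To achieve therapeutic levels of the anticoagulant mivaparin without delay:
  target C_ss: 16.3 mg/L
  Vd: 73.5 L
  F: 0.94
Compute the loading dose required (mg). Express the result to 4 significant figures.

1275 mg

LD = Css × Vd / F = 16.3 × 73.5 / 0.94 = 1275 mg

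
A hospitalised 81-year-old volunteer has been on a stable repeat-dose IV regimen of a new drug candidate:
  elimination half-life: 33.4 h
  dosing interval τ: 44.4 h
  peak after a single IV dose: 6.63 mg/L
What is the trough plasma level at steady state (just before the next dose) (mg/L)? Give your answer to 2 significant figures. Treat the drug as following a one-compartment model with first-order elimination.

4.4 mg/L

k = ln2 / t½ = 0.693147 / 33.4 = 0.02075 h⁻¹
e^(−kτ) = e^(−0.02075 × 44.4) = 0.3980
Accumulation ratio R = 1 / (1 − e^(−kτ)) = 1 / (1 − 0.3980) = 1.661
Steady-state trough = C₀ × R × e^(−kτ) = 6.63 × 1.661 × 0.3980 = 4.383 mg/L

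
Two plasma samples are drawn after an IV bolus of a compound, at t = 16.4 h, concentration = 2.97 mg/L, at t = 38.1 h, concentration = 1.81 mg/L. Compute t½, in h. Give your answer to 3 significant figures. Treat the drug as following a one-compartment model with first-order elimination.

30.4 h

k = ln(C₁/C₂) / (t₂ − t₁) = ln(2.97/1.81) / (38.1 − 16.4)
  = 0.4952 / 21.70 = 0.02282 h⁻¹
t½ = ln2 / k = 0.693147 / 0.02282 = 30.37 h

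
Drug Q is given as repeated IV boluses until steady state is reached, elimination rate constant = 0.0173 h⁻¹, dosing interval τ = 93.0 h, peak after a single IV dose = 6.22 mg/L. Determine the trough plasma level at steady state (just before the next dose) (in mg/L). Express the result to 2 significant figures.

e^(−kτ) = e^(−0.01730 × 93.0) = 0.2001
Accumulation ratio R = 1 / (1 − e^(−kτ)) = 1 / (1 − 0.2001) = 1.250
Steady-state trough = C₀ × R × e^(−kτ) = 6.22 × 1.250 × 0.2001 = 1.556 mg/L

1.6 mg/L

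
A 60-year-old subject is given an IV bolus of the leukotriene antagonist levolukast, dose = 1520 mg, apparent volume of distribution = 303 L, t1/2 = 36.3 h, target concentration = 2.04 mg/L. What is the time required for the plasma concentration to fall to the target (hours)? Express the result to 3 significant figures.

47.1 h

C₀ = Dose / Vd = 1520 / 303 = 5.017 mg/L
k = ln2 / t½ = 0.693147 / 36.3 = 0.01909 h⁻¹
t = ln(C₀ / C) / k = ln(5.017 / 2.04) / 0.01909
  = ln(2.459) / 0.01909 = 0.8998 / 0.01909 = 47.13 h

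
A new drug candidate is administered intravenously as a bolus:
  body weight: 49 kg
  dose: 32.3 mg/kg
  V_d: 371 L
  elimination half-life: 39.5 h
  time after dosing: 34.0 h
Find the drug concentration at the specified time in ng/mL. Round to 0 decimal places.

2349 ng/mL

Total dose = 32.3 × 49 = 1583 mg
C₀ = Dose / Vd = 1583 / 371 = 4.267 mg/L
k = ln2 / t½ = 0.693147 / 39.5 = 0.01755 h⁻¹
C = C₀ · e^(−k·t) = 4.267 × e^(−0.01755 × 34.0)
  = 4.267 × 0.5506 = 2.349 mg/L
Convert: 2.349 mg/L × 1000 = 2349 ng/mL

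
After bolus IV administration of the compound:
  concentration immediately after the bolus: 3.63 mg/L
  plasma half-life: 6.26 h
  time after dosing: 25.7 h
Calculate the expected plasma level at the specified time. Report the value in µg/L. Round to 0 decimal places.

k = ln2 / t½ = 0.693147 / 6.26 = 0.1107 h⁻¹
C = C₀ · e^(−k·t) = 3.630 × e^(−0.1107 × 25.7)
  = 3.630 × 0.05813 = 0.2110 mg/L
Convert: 0.2110 mg/L × 1000 = 211.0 µg/L

211 µg/L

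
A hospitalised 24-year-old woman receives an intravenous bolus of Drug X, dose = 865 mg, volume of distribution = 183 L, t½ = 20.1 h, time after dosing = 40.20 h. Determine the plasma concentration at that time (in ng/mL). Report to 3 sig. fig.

1180 ng/mL

C₀ = Dose / Vd = 865.0 / 183 = 4.727 mg/L
k = ln2 / t½ = 0.693147 / 20.1 = 0.03448 h⁻¹
t / t½ = 40.20 / 20.1 = 2 half-lives
C = C₀ × (1/2)^2 = 4.727 × 0.2500 = 1.182 mg/L
Convert: 1.182 mg/L × 1000 = 1182 ng/mL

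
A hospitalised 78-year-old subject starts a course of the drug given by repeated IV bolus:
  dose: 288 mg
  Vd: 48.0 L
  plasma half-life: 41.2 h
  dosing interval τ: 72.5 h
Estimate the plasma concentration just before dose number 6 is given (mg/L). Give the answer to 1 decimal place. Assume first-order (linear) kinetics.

C₀ per dose = Dose / Vd = 288 / 48.0 = 6.000 mg/L
k = ln2 / t½ = 0.693147 / 41.2 = 0.01682 h⁻¹
Fraction remaining after one interval: r = e^(−kτ) = e^(−0.01682 × 72.5) = 0.2954
Before dose 6, 5 doses have been given (aged 1τ, 2τ, 3τ, 4τ, 5τ).
C_trough = C₀ × (r + r² + … + r^5) = C₀ × r(1−r^5)/(1−r)
        = 6.000 × 0.2954 × (1 − 0.002249) / (1 − 0.2954) = 2.510 mg/L

2.5 mg/L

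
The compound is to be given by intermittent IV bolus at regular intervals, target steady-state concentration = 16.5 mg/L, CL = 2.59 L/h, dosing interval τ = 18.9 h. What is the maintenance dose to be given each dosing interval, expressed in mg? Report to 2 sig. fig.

At steady state, Dose/τ = Css × CL.
Dose = Css × CL × τ = 16.5 × 2.590 × 18.9 = 807.7 mg

810 mg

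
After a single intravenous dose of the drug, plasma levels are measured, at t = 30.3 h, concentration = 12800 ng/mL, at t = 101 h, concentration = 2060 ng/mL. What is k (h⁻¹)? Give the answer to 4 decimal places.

0.0258 h⁻¹

k = ln(C₁/C₂) / (t₂ − t₁) = ln(12800/2060) / (101 − 30.3)
  = 1.827 / 70.70 = 0.02584 h⁻¹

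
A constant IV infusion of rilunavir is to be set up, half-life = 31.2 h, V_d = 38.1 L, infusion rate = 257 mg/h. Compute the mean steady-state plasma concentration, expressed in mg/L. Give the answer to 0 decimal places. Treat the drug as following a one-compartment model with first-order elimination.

304 mg/L

k = ln2 / t½ = 0.693147 / 31.2 = 0.02222 h⁻¹
CL = k × Vd = 0.02222 × 38.1 = 0.8466 L/h
At steady state Css = R₀ / CL = 257 / 0.8466 = 303.6 mg/L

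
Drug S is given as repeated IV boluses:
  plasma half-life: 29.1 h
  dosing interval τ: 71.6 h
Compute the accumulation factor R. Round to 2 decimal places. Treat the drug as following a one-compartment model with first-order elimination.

1.22

k = ln2 / t½ = 0.693147 / 29.1 = 0.02382 h⁻¹
e^(−kτ) = e^(−0.02382 × 71.6) = 0.1817
Accumulation ratio R = 1 / (1 − e^(−kτ)) = 1 / (1 − 0.1817) = 1.222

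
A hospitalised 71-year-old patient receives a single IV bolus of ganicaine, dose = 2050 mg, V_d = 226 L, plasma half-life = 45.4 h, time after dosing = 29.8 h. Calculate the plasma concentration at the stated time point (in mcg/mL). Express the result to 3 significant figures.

C₀ = Dose / Vd = 2050 / 226 = 9.071 mg/L
k = ln2 / t½ = 0.693147 / 45.4 = 0.01527 h⁻¹
C = C₀ · e^(−k·t) = 9.071 × e^(−0.01527 × 29.8)
  = 9.071 × 0.6344 = 5.755 mg/L
(5.755 mg/L = 5.755 mcg/mL)

5.76 mcg/mL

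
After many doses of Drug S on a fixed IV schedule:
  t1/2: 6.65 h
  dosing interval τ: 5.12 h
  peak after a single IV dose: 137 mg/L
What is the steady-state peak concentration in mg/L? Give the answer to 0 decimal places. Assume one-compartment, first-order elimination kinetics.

k = ln2 / t½ = 0.693147 / 6.65 = 0.1042 h⁻¹
e^(−kτ) = e^(−0.1042 × 5.12) = 0.5865
Accumulation ratio R = 1 / (1 − e^(−kτ)) = 1 / (1 − 0.5865) = 2.418
Steady-state peak = C₀ × R = 137 × 2.418 = 331.3 mg/L

331 mg/L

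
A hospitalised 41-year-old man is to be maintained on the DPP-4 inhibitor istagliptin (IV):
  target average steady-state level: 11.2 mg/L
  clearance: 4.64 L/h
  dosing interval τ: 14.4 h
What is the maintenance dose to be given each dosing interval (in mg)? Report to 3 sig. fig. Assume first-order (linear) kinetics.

748 mg

At steady state, Dose/τ = Css × CL.
Dose = Css × CL × τ = 11.2 × 4.640 × 14.4 = 748.3 mg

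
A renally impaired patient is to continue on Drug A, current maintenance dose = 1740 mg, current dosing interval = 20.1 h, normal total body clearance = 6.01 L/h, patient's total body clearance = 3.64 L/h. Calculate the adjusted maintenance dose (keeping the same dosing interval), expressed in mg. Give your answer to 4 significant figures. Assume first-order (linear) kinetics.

To keep the same average steady-state level, dosing rate must scale with clearance.
CL ratio = 3.64 / 6.01 = 0.6057
New dose (same interval) = 1740 × 0.6057 = 1054 mg

1054 mg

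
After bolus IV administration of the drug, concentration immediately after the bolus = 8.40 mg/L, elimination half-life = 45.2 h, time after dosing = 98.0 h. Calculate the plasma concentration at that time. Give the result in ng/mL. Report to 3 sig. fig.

k = ln2 / t½ = 0.693147 / 45.2 = 0.01534 h⁻¹
C = C₀ · e^(−k·t) = 8.400 × e^(−0.01534 × 98.0)
  = 8.400 × 0.2224 = 1.868 mg/L
Convert: 1.868 mg/L × 1000 = 1868 ng/mL

1870 ng/mL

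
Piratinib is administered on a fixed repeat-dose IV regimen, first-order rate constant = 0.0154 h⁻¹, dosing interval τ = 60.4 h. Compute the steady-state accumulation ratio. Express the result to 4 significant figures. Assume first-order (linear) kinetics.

1.652

e^(−kτ) = e^(−0.01540 × 60.4) = 0.3945
Accumulation ratio R = 1 / (1 − e^(−kτ)) = 1 / (1 − 0.3945) = 1.652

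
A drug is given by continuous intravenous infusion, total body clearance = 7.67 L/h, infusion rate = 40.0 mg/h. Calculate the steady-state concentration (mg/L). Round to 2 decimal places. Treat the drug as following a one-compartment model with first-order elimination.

At steady state Css = R₀ / CL = 40.0 / 7.670 = 5.215 mg/L

5.22 mg/L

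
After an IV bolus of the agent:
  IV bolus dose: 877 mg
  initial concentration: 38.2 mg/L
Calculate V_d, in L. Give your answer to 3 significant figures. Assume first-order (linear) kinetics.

Vd = Dose / C₀ = 877.0 / 38.2 = 22.96 L

23.0 L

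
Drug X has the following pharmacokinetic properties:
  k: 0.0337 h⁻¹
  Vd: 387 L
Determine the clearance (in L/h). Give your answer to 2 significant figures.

CL = k × Vd = 0.0337 × 387 = 13.04 L/h

13 L/h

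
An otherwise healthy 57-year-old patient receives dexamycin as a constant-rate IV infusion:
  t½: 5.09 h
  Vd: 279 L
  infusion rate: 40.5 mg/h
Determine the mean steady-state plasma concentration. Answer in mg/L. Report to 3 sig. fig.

k = ln2 / t½ = 0.693147 / 5.09 = 0.1362 h⁻¹
CL = k × Vd = 0.1362 × 279 = 38.00 L/h
At steady state Css = R₀ / CL = 40.5 / 38.00 = 1.066 mg/L

1.07 mg/L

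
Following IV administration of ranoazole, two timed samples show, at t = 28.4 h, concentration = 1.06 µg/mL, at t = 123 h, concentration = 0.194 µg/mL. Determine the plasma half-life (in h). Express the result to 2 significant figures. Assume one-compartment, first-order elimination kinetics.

k = ln(C₁/C₂) / (t₂ − t₁) = ln(1.06/0.194) / (123 − 28.4)
  = 1.698 / 94.60 = 0.01795 h⁻¹
t½ = ln2 / k = 0.693147 / 0.01795 = 38.62 h

39 h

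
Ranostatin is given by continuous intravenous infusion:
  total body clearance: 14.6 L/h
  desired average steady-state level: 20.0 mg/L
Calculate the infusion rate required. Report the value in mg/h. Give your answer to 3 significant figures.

At steady state, infusion rate R₀ = Css × CL = 20.0 × 14.60 = 292.0 mg/h

292 mg/h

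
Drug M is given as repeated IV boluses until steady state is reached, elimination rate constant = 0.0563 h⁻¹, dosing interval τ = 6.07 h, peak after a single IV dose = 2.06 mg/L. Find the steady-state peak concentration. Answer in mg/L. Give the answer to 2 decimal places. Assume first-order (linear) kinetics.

7.12 mg/L

e^(−kτ) = e^(−0.05630 × 6.07) = 0.7105
Accumulation ratio R = 1 / (1 − e^(−kτ)) = 1 / (1 − 0.7105) = 3.454
Steady-state peak = C₀ × R = 2.06 × 3.454 = 7.115 mg/L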